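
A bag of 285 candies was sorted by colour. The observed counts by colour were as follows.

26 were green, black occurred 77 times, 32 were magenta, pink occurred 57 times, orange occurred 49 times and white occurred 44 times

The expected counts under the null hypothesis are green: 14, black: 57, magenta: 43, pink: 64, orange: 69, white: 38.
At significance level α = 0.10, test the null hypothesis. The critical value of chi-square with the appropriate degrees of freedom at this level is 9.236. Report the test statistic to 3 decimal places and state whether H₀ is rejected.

27.627; reject

cat          O        E   (O−E)²/E
green       26       14    10.2857
black       77       57     7.0175
magenta     32       43     2.8140
pink        57       64     0.7656
orange      49       69     5.7971
white       44       38     0.9474
Sum = 27.627
df = 5. Since 27.627 > 9.236, we reject H₀.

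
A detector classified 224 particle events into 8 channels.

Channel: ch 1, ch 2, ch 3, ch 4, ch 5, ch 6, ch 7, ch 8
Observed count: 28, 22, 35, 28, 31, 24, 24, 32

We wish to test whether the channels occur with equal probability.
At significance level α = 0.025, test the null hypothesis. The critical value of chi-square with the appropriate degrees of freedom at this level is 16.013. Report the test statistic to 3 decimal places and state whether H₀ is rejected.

5.071; do not reject

Under H₀ each category has probability 1/8, so each expected count is 224/8 = 28.
χ² = (28−28)²/28 + (22−28)²/28 + (35−28)²/28 + (28−28)²/28 + (31−28)²/28 + (24−28)²/28 + (24−28)²/28 + (32−28)²/28
   = 0.0000 + 1.2857 + 1.7500 + 0.0000 + 0.3214 + 0.5714 + 0.5714 + 0.5714
Sum = 5.071
df = 7. Since 5.071 < 16.013, we do not reject H₀.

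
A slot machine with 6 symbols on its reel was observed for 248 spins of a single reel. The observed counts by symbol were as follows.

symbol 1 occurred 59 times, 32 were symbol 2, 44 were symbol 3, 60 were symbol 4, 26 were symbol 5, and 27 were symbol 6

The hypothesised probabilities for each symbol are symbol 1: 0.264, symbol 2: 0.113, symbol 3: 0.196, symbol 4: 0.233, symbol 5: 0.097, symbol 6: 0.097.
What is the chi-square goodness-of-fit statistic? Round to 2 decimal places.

2.24

Expected counts E_i = n·p_i: 248×0.264 = 65.472, 248×0.113 = 28.024, 248×0.196 = 48.608, 248×0.233 = 57.784, 248×0.097 = 24.056, 248×0.097 = 24.056.
symbol 1: (59 − 65.472)²/65.472 = 41.886784/65.472 = 0.640
symbol 2: (32 − 28.024)²/28.024 = 15.808576/28.024 = 0.564
symbol 3: (44 − 48.608)²/48.608 = 21.233664/48.608 = 0.437
symbol 4: (60 − 57.784)²/57.784 = 4.910656/57.784 = 0.085
symbol 5: (26 − 24.056)²/24.056 = 3.779136/24.056 = 0.157
symbol 6: (27 − 24.056)²/24.056 = 8.667136/24.056 = 0.360
Sum = 2.24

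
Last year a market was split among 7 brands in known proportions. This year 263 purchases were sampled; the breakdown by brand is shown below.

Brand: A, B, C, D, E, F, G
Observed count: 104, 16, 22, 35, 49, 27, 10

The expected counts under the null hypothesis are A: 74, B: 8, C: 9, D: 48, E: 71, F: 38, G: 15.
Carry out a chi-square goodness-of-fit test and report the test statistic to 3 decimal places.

χ² = (104−74)²/74 + (16−8)²/8 + (22−9)²/9 + (35−48)²/48 + (49−71)²/71 + (27−38)²/38 + (10−15)²/15
   = 12.1622 + 8.0000 + 18.7778 + 3.5208 + 6.8169 + 3.1842 + 1.6667
Sum = 54.129

54.129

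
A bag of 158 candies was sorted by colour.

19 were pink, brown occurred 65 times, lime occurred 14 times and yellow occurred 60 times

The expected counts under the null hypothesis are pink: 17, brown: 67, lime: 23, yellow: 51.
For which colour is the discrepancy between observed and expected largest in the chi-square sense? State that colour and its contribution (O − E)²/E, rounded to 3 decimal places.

lime, 3.522

cat         O        E   (O−E)²/E
pink       19       17     0.2353
brown      65       67     0.0597
lime       14       23     3.5217
yellow     60       51     1.5882
The largest term is for lime: 3.522.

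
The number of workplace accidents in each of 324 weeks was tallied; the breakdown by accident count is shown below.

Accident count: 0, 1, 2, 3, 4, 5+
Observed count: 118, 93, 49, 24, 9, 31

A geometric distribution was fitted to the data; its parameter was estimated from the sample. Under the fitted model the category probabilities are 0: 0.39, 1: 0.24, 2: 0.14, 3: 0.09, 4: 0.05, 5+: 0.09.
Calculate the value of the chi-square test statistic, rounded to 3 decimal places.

8.061

Expected counts E_i = n·p_i: 324×0.39 = 126.36, 324×0.24 = 77.76, 324×0.14 = 45.36, 324×0.09 = 29.16, 324×0.05 = 16.2, 324×0.09 = 29.16.
χ² = (118−126.36)²/126.36 + (93−77.76)²/77.76 + (49−45.36)²/45.36 + (24−29.16)²/29.16 + (9−16.2)²/16.2 + (31−29.16)²/29.16
   = 0.5531 + 2.9869 + 0.2921 + 0.9131 + 3.2000 + 0.1161
Sum = 8.061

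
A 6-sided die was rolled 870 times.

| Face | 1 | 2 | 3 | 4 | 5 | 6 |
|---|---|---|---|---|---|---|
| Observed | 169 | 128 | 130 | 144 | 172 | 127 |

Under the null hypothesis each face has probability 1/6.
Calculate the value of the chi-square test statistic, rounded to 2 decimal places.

Under H₀ each category has probability 1/6, so each expected count is 870/6 = 145.
χ² = (169−145)²/145 + (128−145)²/145 + (130−145)²/145 + (144−145)²/145 + (172−145)²/145 + (127−145)²/145
   = 3.972 + 1.993 + 1.552 + 0.007 + 5.028 + 2.234
Sum = 14.79

14.79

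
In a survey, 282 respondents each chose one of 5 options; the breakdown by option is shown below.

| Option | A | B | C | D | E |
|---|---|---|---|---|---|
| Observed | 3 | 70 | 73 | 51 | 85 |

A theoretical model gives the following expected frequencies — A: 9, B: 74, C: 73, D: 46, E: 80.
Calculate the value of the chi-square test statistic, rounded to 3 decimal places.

cat         O        E   (O−E)²/E
A           3        9     4.0000
B          70       74     0.2162
C          73       73     0.0000
D          51       46     0.5435
E          85       80     0.3125
Sum = 5.072

5.072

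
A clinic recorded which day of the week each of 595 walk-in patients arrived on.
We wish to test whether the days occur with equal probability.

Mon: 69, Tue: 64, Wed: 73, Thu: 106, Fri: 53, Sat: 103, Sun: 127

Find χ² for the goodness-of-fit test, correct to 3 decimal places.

51.694

Expected count for each of the 7 categories: 595/7 = 85.
cat         O        E   (O−E)²/E
Mon        69       85     3.0118
Tue        64       85     5.1882
Wed        73       85     1.6941
Thu       106       85     5.1882
Fri        53       85    12.0471
Sat       103       85     3.8118
Sun       127       85    20.7529
Sum = 51.694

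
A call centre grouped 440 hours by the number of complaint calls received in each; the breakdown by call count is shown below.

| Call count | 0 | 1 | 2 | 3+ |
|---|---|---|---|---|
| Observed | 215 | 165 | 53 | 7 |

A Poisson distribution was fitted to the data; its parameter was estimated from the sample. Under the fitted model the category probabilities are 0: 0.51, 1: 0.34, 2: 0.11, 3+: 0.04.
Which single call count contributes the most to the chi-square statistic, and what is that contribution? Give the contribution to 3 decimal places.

3+, 6.384

Expected counts E_i = n·p_i: 440×0.51 = 224.4, 440×0.34 = 149.6, 440×0.11 = 48.4, 440×0.04 = 17.6.
χ² = (215−224.4)²/224.4 + (165−149.6)²/149.6 + (53−48.4)²/48.4 + (7−17.6)²/17.6
   = 0.3938 + 1.5853 + 0.4372 + 6.3841
The largest term is for 3+: 6.384.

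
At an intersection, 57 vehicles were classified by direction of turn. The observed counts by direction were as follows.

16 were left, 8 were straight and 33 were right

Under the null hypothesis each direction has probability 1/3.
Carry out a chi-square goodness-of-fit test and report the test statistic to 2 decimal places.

Expected count for each of the 3 categories: 57/3 = 19.
χ² = (16−19)²/19 + (8−19)²/19 + (33−19)²/19
   = 0.474 + 6.368 + 10.316
Sum = 17.16

17.16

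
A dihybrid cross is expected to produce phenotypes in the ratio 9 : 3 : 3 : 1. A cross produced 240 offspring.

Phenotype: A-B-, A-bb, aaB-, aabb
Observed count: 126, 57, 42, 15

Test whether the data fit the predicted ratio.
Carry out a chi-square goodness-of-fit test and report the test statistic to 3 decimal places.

4.000

Ratio total = 16. Expected counts: 240×9/16 = 135, 240×3/16 = 45, 240×3/16 = 45, 240×1/16 = 15.
χ² = (126−135)²/135 + (57−45)²/45 + (42−45)²/45 + (15−15)²/15
   = 0.6000 + 3.2000 + 0.2000 + 0.0000
Sum = 4.000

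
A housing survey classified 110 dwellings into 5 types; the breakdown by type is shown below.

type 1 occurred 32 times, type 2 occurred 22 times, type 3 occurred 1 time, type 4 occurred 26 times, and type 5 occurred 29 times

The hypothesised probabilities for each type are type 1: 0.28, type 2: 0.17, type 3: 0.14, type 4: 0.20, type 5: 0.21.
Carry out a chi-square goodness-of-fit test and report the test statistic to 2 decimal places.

16.33

Expected counts E_i = n·p_i: 110×0.28 = 30.8, 110×0.17 = 18.7, 110×0.14 = 15.4, 110×0.20 = 22, 110×0.21 = 23.1.
cat         O        E   (O−E)²/E
type 1     32     30.8      0.047
type 2     22     18.7      0.582
type 3      1     15.4     13.465
type 4     26       22      0.727
type 5     29     23.1      1.507
Sum = 16.33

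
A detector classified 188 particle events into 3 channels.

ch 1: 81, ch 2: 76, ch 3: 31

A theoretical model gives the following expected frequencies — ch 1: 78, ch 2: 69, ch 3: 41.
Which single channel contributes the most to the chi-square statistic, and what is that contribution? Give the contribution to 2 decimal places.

χ² = (81−78)²/78 + (76−69)²/69 + (31−41)²/41
   = 0.115 + 0.710 + 2.439
The largest term is for ch 3: 2.44.

ch 3, 2.44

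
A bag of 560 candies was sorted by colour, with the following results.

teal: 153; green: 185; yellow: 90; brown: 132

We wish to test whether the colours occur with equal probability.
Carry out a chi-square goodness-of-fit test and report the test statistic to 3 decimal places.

Expected count for each of the 4 categories: 560/4 = 140.
cat         O        E   (O−E)²/E
teal      153      140     1.2071
green     185      140    14.4643
yellow     90      140    17.8571
brown     132      140     0.4571
Sum = 33.986

33.986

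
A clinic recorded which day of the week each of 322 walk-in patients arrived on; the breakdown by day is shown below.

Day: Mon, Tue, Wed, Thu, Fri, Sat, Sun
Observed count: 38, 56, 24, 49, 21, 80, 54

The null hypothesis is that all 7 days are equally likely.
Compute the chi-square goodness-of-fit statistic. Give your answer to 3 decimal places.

54.391

Under H₀ each category has probability 1/7, so each expected count is 322/7 = 46.
χ² = (38−46)²/46 + (56−46)²/46 + (24−46)²/46 + (49−46)²/46 + (21−46)²/46 + (80−46)²/46 + (54−46)²/46
   = 1.3913 + 2.1739 + 10.5217 + 0.1957 + 13.5870 + 25.1304 + 1.3913
Sum = 54.391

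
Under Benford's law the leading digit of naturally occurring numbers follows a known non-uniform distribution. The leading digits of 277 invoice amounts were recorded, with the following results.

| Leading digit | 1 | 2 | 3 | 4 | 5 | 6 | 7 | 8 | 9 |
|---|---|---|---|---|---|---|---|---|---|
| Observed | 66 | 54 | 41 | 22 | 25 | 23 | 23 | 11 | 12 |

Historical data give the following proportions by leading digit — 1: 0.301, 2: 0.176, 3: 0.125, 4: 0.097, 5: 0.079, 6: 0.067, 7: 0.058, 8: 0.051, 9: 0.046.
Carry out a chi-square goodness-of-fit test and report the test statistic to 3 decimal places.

Expected counts E_i = n·p_i: 277×0.301 = 83.377, 277×0.176 = 48.752, 277×0.125 = 34.625, 277×0.097 = 26.869, 277×0.079 = 21.883, 277×0.067 = 18.559, 277×0.058 = 16.066, 277×0.051 = 14.127, 277×0.046 = 12.742.
cat         O        E   (O−E)²/E
1          66   83.377     3.6216
2          54   48.752     0.5649
3          41   34.625     1.1737
4          22   26.869     0.8823
5          25   21.883     0.4440
6          23   18.559     1.0627
7          23   16.066     2.9927
8          11   14.127     0.6922
9          12   12.742     0.0432
Sum = 11.477

11.477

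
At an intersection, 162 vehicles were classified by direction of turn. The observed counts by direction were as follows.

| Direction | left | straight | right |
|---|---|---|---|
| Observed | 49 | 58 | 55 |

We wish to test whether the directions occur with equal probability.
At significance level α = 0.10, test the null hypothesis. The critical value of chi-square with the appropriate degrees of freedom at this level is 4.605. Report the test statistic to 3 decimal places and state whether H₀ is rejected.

0.778; do not reject

Under H₀ each category has probability 1/3, so each expected count is 162/3 = 54.
cat           O        E   (O−E)²/E
left         49       54     0.4630
straight     58       54     0.2963
right        55       54     0.0185
Sum = 0.778
df = 2. Since 0.778 < 4.605, we do not reject H₀.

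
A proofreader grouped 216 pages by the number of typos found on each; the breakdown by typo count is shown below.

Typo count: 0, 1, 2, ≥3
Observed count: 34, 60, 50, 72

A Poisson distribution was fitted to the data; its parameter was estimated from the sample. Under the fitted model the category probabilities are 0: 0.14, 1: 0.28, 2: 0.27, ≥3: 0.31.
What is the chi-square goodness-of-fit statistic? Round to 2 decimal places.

2.04

Expected counts E_i = n·p_i: 216×0.14 = 30.24, 216×0.28 = 60.48, 216×0.27 = 58.32, 216×0.31 = 66.96.
cat         O        E   (O−E)²/E
0          34    30.24      0.468
1          60    60.48      0.004
2          50    58.32      1.187
≥3         72    66.96      0.379
Sum = 2.04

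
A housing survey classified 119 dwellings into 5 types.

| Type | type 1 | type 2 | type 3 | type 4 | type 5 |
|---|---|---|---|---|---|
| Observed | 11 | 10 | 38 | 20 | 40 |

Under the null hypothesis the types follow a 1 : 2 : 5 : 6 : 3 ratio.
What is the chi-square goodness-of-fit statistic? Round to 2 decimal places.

32.40

Ratio total = 17. Expected counts: 119×1/17 = 7, 119×2/17 = 14, 119×5/17 = 35, 119×6/17 = 42, 119×3/17 = 21.
cat         O        E   (O−E)²/E
type 1     11        7      2.286
type 2     10       14      1.143
type 3     38       35      0.257
type 4     20       42     11.524
type 5     40       21     17.190
Sum = 32.40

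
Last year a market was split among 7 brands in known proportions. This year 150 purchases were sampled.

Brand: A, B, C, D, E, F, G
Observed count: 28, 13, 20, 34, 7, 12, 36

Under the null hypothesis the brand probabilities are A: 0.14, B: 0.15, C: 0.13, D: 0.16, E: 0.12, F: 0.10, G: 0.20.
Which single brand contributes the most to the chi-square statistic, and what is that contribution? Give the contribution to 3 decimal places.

Expected counts E_i = n·p_i: 150×0.14 = 21, 150×0.15 = 22.5, 150×0.13 = 19.5, 150×0.16 = 24, 150×0.12 = 18, 150×0.10 = 15, 150×0.20 = 30.
cat         O        E   (O−E)²/E
A          28       21     2.3333
B          13     22.5     4.0111
C          20     19.5     0.0128
D          34       24     4.1667
E           7       18     6.7222
F          12       15     0.6000
G          36       30     1.2000
The largest term is for E: 6.722.

E, 6.722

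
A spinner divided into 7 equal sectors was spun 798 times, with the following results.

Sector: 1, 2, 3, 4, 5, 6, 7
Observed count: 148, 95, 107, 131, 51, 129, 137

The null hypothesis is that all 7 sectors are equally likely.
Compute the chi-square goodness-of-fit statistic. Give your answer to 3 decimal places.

57.702

Expected count for each of the 7 categories: 798/7 = 114.
cat         O        E   (O−E)²/E
1         148      114    10.1404
2          95      114     3.1667
3         107      114     0.4298
4         131      114     2.5351
5          51      114    34.8158
6         129      114     1.9737
7         137      114     4.6404
Sum = 57.702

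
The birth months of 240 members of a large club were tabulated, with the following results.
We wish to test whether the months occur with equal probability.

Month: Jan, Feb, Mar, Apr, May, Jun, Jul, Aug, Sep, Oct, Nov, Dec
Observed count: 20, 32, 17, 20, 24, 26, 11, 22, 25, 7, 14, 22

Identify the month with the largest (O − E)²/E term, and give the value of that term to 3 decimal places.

Oct, 8.450

Under H₀ each category has probability 1/12, so each expected count is 240/12 = 20.
cat         O        E   (O−E)²/E
Jan        20       20     0.0000
Feb        32       20     7.2000
Mar        17       20     0.4500
Apr        20       20     0.0000
May        24       20     0.8000
Jun        26       20     1.8000
Jul        11       20     4.0500
Aug        22       20     0.2000
Sep        25       20     1.2500
Oct         7       20     8.4500
Nov        14       20     1.8000
Dec        22       20     0.2000
The largest term is for Oct: 8.450.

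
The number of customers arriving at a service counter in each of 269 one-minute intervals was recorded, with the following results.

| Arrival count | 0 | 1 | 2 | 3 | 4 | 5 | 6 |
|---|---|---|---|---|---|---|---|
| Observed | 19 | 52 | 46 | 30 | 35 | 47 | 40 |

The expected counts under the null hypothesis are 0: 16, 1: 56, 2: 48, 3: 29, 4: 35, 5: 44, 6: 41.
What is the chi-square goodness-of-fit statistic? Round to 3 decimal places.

cat         O        E   (O−E)²/E
0          19       16     0.5625
1          52       56     0.2857
2          46       48     0.0833
3          30       29     0.0345
4          35       35     0.0000
5          47       44     0.2045
6          40       41     0.0244
Sum = 1.195

1.195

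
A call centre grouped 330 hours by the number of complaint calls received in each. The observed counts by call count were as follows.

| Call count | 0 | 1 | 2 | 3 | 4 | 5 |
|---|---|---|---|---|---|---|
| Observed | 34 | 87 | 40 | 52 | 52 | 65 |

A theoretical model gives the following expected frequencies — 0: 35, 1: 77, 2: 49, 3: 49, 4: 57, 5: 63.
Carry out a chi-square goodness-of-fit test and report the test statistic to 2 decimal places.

3.67

cat         O        E   (O−E)²/E
0          34       35      0.029
1          87       77      1.299
2          40       49      1.653
3          52       49      0.184
4          52       57      0.439
5          65       63      0.063
Sum = 3.67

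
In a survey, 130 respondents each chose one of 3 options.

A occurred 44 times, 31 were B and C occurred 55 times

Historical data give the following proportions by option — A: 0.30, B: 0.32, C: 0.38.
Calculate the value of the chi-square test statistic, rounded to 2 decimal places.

Expected counts E_i = n·p_i: 130×0.30 = 39, 130×0.32 = 41.6, 130×0.38 = 49.4.
A: (44 − 39)²/39 = 25/39 = 0.641
B: (31 − 41.6)²/41.6 = 112.36/41.6 = 2.701
C: (55 − 49.4)²/49.4 = 31.36/49.4 = 0.635
Sum = 3.98

3.98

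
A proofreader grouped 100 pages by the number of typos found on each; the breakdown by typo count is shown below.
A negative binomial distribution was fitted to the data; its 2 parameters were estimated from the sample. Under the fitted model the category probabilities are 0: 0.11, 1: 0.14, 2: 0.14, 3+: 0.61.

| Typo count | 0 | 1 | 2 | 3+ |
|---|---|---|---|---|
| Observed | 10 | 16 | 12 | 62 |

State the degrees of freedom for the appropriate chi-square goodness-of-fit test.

1

There are k = 4 categories and 2 parameters estimated from the data, so df = 4 − 1 − 2 = 1.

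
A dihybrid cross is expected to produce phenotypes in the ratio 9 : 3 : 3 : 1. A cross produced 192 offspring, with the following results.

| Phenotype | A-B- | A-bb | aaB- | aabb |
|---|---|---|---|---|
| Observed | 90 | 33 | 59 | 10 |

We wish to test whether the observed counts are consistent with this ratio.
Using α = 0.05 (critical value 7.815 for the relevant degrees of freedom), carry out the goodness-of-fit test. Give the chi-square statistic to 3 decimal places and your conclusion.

18.278; reject

Ratio total = 16. Expected counts: 192×9/16 = 108, 192×3/16 = 36, 192×3/16 = 36, 192×1/16 = 12.
A-B-: (90 − 108)²/108 = 324/108 = 3.0000
A-bb: (33 − 36)²/36 = 9/36 = 0.2500
aaB-: (59 − 36)²/36 = 529/36 = 14.6944
aabb: (10 − 12)²/12 = 4/12 = 0.3333
Sum = 18.278
df = 3. Since 18.278 > 7.815, we reject H₀.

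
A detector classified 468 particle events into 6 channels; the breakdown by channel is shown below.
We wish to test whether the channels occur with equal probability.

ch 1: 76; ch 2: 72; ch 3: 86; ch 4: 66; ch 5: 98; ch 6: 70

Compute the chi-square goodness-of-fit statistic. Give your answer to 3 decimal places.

Expected count for each of the 6 categories: 468/6 = 78.
ch 1: (76 − 78)²/78 = 4/78 = 0.0513
ch 2: (72 − 78)²/78 = 36/78 = 0.4615
ch 3: (86 − 78)²/78 = 64/78 = 0.8205
ch 4: (66 − 78)²/78 = 144/78 = 1.8462
ch 5: (98 − 78)²/78 = 400/78 = 5.1282
ch 6: (70 − 78)²/78 = 64/78 = 0.8205
Sum = 9.128

9.128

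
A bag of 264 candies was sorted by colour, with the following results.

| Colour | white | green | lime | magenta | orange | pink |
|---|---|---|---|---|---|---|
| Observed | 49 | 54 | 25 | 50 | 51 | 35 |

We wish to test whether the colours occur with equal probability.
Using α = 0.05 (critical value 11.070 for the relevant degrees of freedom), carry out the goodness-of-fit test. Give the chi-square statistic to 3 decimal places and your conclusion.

14.818; reject

Under H₀ each category has probability 1/6, so each expected count is 264/6 = 44.
white: (49 − 44)²/44 = 25/44 = 0.5682
green: (54 − 44)²/44 = 100/44 = 2.2727
lime: (25 − 44)²/44 = 361/44 = 8.2045
magenta: (50 − 44)²/44 = 36/44 = 0.8182
orange: (51 − 44)²/44 = 49/44 = 1.1136
pink: (35 − 44)²/44 = 81/44 = 1.8409
Sum = 14.818
df = 5. Since 14.818 > 11.070, we reject H₀.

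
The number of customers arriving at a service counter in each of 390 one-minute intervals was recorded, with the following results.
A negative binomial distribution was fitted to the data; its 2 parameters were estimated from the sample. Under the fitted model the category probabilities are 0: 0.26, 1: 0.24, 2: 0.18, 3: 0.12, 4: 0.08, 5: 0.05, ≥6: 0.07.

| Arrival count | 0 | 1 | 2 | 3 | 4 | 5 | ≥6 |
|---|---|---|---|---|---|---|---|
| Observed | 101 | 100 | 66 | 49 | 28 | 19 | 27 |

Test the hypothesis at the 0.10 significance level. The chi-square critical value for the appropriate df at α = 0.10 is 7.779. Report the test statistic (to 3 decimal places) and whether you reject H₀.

1.138; do not reject

Expected counts E_i = n·p_i: 390×0.26 = 101.4, 390×0.24 = 93.6, 390×0.18 = 70.2, 390×0.12 = 46.8, 390×0.08 = 31.2, 390×0.05 = 19.5, 390×0.07 = 27.3.
cat         O        E   (O−E)²/E
0         101    101.4     0.0016
1         100     93.6     0.4376
2          66     70.2     0.2513
3          49     46.8     0.1034
4          28     31.2     0.3282
5          19     19.5     0.0128
≥6         27     27.3     0.0033
Sum = 1.138
df = 4. Since 1.138 < 7.779, we do not reject H₀.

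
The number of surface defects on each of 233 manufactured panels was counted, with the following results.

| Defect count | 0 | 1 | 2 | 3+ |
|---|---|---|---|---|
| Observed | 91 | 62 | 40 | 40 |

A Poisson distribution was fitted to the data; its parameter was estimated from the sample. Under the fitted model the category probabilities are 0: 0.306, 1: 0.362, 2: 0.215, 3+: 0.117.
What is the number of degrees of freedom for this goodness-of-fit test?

There are k = 4 categories and 1 parameter estimated from the data, so df = 4 − 1 − 1 = 2.

2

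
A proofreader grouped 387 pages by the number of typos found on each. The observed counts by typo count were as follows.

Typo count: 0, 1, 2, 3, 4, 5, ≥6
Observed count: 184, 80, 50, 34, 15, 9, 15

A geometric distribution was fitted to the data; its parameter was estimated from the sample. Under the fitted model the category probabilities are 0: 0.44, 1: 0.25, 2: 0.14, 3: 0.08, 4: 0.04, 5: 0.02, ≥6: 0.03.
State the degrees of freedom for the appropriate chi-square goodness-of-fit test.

5

There are k = 7 categories and 1 parameter estimated from the data, so df = 7 − 1 − 1 = 5.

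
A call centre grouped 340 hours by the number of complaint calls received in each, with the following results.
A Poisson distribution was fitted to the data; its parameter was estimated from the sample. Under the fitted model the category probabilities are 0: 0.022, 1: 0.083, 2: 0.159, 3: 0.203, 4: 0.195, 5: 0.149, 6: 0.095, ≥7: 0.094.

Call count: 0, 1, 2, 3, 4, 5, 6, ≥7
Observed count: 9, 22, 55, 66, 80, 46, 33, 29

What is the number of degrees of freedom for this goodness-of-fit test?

6

There are k = 8 categories and 1 parameter estimated from the data, so df = 8 − 1 − 1 = 6.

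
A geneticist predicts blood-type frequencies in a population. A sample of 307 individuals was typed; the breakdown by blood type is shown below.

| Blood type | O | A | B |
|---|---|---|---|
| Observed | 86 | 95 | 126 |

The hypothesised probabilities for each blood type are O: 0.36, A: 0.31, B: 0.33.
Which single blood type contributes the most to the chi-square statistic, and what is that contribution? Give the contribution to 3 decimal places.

Expected counts E_i = n·p_i: 307×0.36 = 110.52, 307×0.31 = 95.17, 307×0.33 = 101.31.
cat         O        E   (O−E)²/E
O          86   110.52     5.4400
A          95    95.17     0.0003
B         126   101.31     6.0171
The largest term is for B: 6.017.

B, 6.017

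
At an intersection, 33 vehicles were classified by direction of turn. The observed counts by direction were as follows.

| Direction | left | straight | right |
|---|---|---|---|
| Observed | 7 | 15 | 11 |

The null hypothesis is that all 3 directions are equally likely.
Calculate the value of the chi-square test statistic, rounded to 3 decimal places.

Expected count for each of the 3 categories: 33/3 = 11.
χ² = (7−11)²/11 + (15−11)²/11 + (11−11)²/11
   = 1.4545 + 1.4545 + 0.0000
Sum = 2.909

2.909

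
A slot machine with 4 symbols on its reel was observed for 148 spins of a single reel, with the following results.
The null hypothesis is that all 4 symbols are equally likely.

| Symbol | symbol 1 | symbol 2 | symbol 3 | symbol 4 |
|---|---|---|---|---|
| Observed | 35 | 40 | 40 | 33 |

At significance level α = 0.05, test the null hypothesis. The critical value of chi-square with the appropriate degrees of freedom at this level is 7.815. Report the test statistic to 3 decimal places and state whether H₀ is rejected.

1.027; do not reject

Under H₀ each category has probability 1/4, so each expected count is 148/4 = 37.
cat           O        E   (O−E)²/E
symbol 1     35       37     0.1081
symbol 2     40       37     0.2432
symbol 3     40       37     0.2432
symbol 4     33       37     0.4324
Sum = 1.027
df = 3. Since 1.027 < 7.815, we do not reject H₀.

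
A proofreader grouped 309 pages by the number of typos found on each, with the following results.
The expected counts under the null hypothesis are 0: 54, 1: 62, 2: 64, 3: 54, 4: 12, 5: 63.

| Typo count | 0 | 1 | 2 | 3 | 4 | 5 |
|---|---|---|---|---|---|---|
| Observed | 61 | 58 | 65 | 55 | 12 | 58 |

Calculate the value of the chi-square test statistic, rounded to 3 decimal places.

1.596

cat         O        E   (O−E)²/E
0          61       54     0.9074
1          58       62     0.2581
2          65       64     0.0156
3          55       54     0.0185
4          12       12     0.0000
5          58       63     0.3968
Sum = 1.596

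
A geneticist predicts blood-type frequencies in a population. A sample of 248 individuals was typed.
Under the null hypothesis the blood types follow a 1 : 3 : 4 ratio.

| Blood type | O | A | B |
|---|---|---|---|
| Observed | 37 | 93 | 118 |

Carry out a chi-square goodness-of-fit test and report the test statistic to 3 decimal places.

1.452

Ratio total = 8. Expected counts: 248×1/8 = 31, 248×3/8 = 93, 248×4/8 = 124.
O: (37 − 31)²/31 = 36/31 = 1.1613
A: (93 − 93)²/93 = 0/93 = 0.0000
B: (118 − 124)²/124 = 36/124 = 0.2903
Sum = 1.452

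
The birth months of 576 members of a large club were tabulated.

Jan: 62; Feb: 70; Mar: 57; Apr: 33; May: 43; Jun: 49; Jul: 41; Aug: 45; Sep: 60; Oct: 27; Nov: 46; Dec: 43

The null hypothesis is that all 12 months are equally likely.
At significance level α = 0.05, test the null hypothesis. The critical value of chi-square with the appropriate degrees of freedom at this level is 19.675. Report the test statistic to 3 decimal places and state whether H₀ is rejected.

35.083; reject

Under H₀ each category has probability 1/12, so each expected count is 576/12 = 48.
χ² = (62−48)²/48 + (70−48)²/48 + (57−48)²/48 + (33−48)²/48 + (43−48)²/48 + (49−48)²/48 + (41−48)²/48 + (45−48)²/48 + (60−48)²/48 + (27−48)²/48 + (46−48)²/48 + (43−48)²/48
   = 4.0833 + 10.0833 + 1.6875 + 4.6875 + 0.5208 + 0.0208 + 1.0208 + 0.1875 + 3.0000 + 9.1875 + 0.0833 + 0.5208
Sum = 35.083
df = 11. Since 35.083 > 19.675, we reject H₀.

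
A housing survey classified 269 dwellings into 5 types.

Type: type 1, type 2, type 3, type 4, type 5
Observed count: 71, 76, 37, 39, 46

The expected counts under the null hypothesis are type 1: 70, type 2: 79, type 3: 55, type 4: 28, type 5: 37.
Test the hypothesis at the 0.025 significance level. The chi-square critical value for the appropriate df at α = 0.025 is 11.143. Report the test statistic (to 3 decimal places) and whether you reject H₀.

cat         O        E   (O−E)²/E
type 1     71       70     0.0143
type 2     76       79     0.1139
type 3     37       55     5.8909
type 4     39       28     4.3214
type 5     46       37     2.1892
Sum = 12.530
df = 4. Since 12.530 > 11.143, we reject H₀.

12.530; reject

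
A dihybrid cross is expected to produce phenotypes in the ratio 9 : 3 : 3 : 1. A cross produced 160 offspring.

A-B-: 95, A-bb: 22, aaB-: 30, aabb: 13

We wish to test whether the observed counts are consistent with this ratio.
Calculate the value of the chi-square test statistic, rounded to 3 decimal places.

Ratio total = 16. Expected counts: 160×9/16 = 90, 160×3/16 = 30, 160×3/16 = 30, 160×1/16 = 10.
χ² = (95−90)²/90 + (22−30)²/30 + (30−30)²/30 + (13−10)²/10
   = 0.2778 + 2.1333 + 0.0000 + 0.9000
Sum = 3.311

3.311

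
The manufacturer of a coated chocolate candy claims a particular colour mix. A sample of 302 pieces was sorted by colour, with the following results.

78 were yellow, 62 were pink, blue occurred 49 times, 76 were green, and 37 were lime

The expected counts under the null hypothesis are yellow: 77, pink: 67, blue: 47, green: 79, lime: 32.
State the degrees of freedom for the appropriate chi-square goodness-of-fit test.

There are k = 5 categories and no parameters were estimated from the data, so df = 5 − 1 = 4.

4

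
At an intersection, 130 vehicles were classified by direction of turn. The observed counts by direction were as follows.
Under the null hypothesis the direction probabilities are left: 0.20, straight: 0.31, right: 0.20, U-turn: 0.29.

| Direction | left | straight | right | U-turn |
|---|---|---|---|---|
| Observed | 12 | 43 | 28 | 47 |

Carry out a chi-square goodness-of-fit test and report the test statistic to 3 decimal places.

10.167

Expected counts E_i = n·p_i: 130×0.20 = 26, 130×0.31 = 40.3, 130×0.20 = 26, 130×0.29 = 37.7.
left: (12 − 26)²/26 = 196/26 = 7.5385
straight: (43 − 40.3)²/40.3 = 7.29/40.3 = 0.1809
right: (28 − 26)²/26 = 4/26 = 0.1538
U-turn: (47 − 37.7)²/37.7 = 86.49/37.7 = 2.2942
Sum = 10.167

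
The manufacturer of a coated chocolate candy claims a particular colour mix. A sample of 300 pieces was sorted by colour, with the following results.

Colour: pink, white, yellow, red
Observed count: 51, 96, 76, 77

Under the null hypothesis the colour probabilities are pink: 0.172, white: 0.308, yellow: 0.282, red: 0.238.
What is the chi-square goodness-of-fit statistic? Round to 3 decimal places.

Expected counts E_i = n·p_i: 300×0.172 = 51.6, 300×0.308 = 92.4, 300×0.282 = 84.6, 300×0.238 = 71.4.
pink: (51 − 51.6)²/51.6 = 0.36/51.6 = 0.0070
white: (96 − 92.4)²/92.4 = 12.96/92.4 = 0.1403
yellow: (76 − 84.6)²/84.6 = 73.96/84.6 = 0.8742
red: (77 − 71.4)²/71.4 = 31.36/71.4 = 0.4392
Sum = 1.461

1.461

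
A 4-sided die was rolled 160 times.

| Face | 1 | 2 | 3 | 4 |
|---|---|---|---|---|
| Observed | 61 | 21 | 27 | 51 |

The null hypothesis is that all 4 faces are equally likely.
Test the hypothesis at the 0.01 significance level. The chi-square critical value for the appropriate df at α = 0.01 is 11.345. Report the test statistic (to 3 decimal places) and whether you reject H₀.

Under H₀ each category has probability 1/4, so each expected count is 160/4 = 40.
χ² = (61−40)²/40 + (21−40)²/40 + (27−40)²/40 + (51−40)²/40
   = 11.0250 + 9.0250 + 4.2250 + 3.0250
Sum = 27.300
df = 3. Since 27.300 > 11.345, we reject H₀.

27.300; reject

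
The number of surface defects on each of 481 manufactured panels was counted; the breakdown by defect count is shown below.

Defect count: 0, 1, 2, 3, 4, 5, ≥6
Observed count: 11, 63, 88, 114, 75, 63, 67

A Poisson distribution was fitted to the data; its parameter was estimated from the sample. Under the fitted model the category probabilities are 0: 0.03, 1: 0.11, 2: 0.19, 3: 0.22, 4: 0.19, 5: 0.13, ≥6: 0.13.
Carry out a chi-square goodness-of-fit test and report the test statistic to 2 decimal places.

6.76

Expected counts E_i = n·p_i: 481×0.03 = 14.43, 481×0.11 = 52.91, 481×0.19 = 91.39, 481×0.22 = 105.82, 481×0.19 = 91.39, 481×0.13 = 62.53, 481×0.13 = 62.53.
cat         O        E   (O−E)²/E
0          11    14.43      0.815
1          63    52.91      1.924
2          88    91.39      0.126
3         114   105.82      0.632
4          75    91.39      2.939
5          63    62.53      0.004
≥6         67    62.53      0.320
Sum = 6.76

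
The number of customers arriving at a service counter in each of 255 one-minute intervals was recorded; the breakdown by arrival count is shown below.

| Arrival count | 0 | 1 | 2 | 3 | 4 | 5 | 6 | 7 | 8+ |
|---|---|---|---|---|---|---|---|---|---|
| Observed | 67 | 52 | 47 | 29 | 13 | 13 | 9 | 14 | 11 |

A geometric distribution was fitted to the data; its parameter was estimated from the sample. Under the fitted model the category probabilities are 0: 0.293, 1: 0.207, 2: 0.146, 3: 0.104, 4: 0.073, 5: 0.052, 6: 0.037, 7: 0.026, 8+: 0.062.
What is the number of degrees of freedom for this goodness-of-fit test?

There are k = 9 categories and 1 parameter estimated from the data, so df = 9 − 1 − 1 = 7.

7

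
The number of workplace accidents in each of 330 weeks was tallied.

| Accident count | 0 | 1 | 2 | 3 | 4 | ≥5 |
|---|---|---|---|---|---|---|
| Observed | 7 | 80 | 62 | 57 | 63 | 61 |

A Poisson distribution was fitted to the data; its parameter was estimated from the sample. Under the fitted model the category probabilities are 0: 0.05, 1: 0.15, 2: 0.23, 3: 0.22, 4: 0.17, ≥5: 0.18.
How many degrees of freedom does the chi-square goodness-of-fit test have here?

There are k = 6 categories and 1 parameter estimated from the data, so df = 6 − 1 − 1 = 4.

4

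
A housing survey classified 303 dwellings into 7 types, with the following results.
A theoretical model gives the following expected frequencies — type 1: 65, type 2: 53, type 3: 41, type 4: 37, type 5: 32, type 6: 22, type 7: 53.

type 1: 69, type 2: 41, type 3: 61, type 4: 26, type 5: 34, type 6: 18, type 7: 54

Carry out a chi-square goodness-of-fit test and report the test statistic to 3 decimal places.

16.861

cat         O        E   (O−E)²/E
type 1     69       65     0.2462
type 2     41       53     2.7170
type 3     61       41     9.7561
type 4     26       37     3.2703
type 5     34       32     0.1250
type 6     18       22     0.7273
type 7     54       53     0.0189
Sum = 16.861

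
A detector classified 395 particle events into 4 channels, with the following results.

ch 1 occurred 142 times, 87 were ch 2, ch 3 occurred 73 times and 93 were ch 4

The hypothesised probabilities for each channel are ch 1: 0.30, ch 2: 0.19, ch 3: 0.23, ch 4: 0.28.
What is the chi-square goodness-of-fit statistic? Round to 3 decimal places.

12.871

Expected counts E_i = n·p_i: 395×0.30 = 118.5, 395×0.19 = 75.05, 395×0.23 = 90.85, 395×0.28 = 110.6.
cat         O        E   (O−E)²/E
ch 1      142    118.5     4.6603
ch 2       87    75.05     1.9028
ch 3       73    90.85     3.5071
ch 4       93    110.6     2.8007
Sum = 12.871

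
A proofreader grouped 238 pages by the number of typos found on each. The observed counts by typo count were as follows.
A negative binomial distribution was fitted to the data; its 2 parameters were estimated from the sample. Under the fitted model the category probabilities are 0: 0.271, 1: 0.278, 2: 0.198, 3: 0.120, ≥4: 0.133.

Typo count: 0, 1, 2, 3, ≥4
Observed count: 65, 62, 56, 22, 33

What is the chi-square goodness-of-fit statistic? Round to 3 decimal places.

3.502

Expected counts E_i = n·p_i: 238×0.271 = 64.498, 238×0.278 = 66.164, 238×0.198 = 47.124, 238×0.120 = 28.56, 238×0.133 = 31.654.
cat         O        E   (O−E)²/E
0          65   64.498     0.0039
1          62   66.164     0.2621
2          56   47.124     1.6718
3          22    28.56     1.5068
≥4         33   31.654     0.0572
Sum = 3.502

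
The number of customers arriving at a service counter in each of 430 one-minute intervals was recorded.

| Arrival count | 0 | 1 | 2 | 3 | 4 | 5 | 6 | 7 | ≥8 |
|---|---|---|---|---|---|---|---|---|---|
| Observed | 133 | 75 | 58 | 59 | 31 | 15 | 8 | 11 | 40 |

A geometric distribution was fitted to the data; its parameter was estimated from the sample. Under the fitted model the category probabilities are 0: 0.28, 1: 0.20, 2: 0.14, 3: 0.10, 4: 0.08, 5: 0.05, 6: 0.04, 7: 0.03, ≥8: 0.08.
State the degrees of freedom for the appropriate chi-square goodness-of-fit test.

There are k = 9 categories and 1 parameter estimated from the data, so df = 9 − 1 − 1 = 7.

7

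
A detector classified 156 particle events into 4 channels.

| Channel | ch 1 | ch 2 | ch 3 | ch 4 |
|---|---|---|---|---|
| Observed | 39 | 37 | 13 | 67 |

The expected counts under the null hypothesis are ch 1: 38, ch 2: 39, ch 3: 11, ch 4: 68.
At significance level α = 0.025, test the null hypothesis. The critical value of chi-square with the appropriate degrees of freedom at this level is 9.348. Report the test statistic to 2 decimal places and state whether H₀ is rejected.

0.51; do not reject

ch 1: (39 − 38)²/38 = 1/38 = 0.026
ch 2: (37 − 39)²/39 = 4/39 = 0.103
ch 3: (13 − 11)²/11 = 4/11 = 0.364
ch 4: (67 − 68)²/68 = 1/68 = 0.015
Sum = 0.51
df = 3. Since 0.51 < 9.348, we do not reject H₀.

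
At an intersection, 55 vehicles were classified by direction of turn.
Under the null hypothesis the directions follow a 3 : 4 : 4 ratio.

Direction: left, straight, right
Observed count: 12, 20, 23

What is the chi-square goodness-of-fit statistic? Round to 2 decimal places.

Ratio total = 11. Expected counts: 55×3/11 = 15, 55×4/11 = 20, 55×4/11 = 20.
χ² = (12−15)²/15 + (20−20)²/20 + (23−20)²/20
   = 0.600 + 0.000 + 0.450
Sum = 1.05

1.05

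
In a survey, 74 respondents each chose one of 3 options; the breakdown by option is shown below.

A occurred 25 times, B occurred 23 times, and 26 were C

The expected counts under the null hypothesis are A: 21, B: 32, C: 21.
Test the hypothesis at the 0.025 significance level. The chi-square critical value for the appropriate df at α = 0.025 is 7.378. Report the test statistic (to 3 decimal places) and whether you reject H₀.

A: (25 − 21)²/21 = 16/21 = 0.7619
B: (23 − 32)²/32 = 81/32 = 2.5313
C: (26 − 21)²/21 = 25/21 = 1.1905
Sum = 4.484
df = 2. Since 4.484 < 7.378, we do not reject H₀.

4.484; do not reject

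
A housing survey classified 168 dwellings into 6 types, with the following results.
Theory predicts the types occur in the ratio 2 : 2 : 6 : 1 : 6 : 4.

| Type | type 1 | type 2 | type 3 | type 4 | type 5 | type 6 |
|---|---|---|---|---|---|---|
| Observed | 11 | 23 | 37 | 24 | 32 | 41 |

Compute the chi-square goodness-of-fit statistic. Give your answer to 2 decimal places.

Ratio total = 21. Expected counts: 168×2/21 = 16, 168×2/21 = 16, 168×6/21 = 48, 168×1/21 = 8, 168×6/21 = 48, 168×4/21 = 32.
cat         O        E   (O−E)²/E
type 1     11       16      1.563
type 2     23       16      3.063
type 3     37       48      2.521
type 4     24        8     32.000
type 5     32       48      5.333
type 6     41       32      2.531
Sum = 47.01

47.01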